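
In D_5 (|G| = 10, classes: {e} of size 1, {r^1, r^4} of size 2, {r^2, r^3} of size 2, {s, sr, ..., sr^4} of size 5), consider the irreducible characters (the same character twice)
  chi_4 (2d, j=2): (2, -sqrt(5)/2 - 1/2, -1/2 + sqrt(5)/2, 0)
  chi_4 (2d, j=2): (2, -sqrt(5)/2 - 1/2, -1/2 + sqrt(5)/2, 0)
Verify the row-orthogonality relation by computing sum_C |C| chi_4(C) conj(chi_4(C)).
Sum = 10 = |G| = 10; so <chi_4, chi_4> = 1 (norm-1 confirms irreducibility).

Explanation: Compute term by term over conjugacy classes (|C| * chi_4(C) * conj(chi_4(C))):
  1*(2)*conj(2) + 2*(-sqrt(5)/2 - 1/2)*conj(-sqrt(5)/2 - 1/2) + 2*(-1/2 + sqrt(5)/2)*conj(-1/2 + sqrt(5)/2) + 5*(0)*conj(0)
  = (4) + (sqrt(5) + 3) + (3 - sqrt(5)) + (0)
  = 10.
Dividing by |G| = 10 gives 10/10 = 1, matching the row-orthogonality relation <chi_4, chi_4> = [chi_4 = chi_4].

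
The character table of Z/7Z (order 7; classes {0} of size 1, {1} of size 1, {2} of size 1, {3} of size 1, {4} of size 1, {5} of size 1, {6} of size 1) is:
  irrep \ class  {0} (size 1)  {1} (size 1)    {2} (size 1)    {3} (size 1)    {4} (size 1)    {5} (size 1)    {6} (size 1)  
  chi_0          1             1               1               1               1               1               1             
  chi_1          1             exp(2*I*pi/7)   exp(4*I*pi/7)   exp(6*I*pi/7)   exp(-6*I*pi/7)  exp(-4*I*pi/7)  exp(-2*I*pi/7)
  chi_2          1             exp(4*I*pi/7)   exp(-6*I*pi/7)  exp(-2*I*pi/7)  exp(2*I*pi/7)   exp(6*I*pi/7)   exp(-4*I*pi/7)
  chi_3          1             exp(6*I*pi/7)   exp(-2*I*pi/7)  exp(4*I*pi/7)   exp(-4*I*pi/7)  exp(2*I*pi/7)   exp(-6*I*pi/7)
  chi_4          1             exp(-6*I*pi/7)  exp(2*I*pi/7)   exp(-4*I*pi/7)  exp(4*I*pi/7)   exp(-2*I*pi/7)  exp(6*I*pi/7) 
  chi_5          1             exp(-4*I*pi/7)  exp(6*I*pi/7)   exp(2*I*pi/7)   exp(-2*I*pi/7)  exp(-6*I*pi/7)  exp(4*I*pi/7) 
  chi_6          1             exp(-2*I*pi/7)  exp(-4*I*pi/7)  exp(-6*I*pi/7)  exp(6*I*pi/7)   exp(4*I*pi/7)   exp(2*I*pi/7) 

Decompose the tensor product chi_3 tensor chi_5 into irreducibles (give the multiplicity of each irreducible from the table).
chi_3 tensor chi_5 = chi_1 (all other irreducibles have multiplicity 0).

Details: The character of a tensor product is the pointwise product (chi_3 * chi_5)(C) = chi_3(C) * chi_5(C):
  {0}: (1)*(1), {1}: (exp(6*I*pi/7))*(exp(-4*I*pi/7)), {2}: (exp(-2*I*pi/7))*(exp(6*I*pi/7)), {3}: (exp(4*I*pi/7))*(exp(2*I*pi/7)), {4}: (exp(-4*I*pi/7))*(exp(-2*I*pi/7)), {5}: (exp(2*I*pi/7))*(exp(-6*I*pi/7)), {6}: (exp(-6*I*pi/7))*(exp(4*I*pi/7))
so (chi_3 * chi_5) takes values
  {0} -> 1, {1} -> exp(2*I*pi/7), {2} -> exp(4*I*pi/7), {3} -> exp(6*I*pi/7), {4} -> exp(-6*I*pi/7), {5} -> exp(-4*I*pi/7), {6} -> exp(-2*I*pi/7).
Now take the inner product of this character with each irreducible chi from the table, <chi_3*chi_5, chi> = (1/7) sum_C |C| (chi_3*chi_5)(C) conj(chi(C)):
  <chi_3*chi_5, chi_0> = (1/7)[1*(1)*conj(1) + 1*(exp(2*I*pi/7))*conj(1) + 1*(exp(4*I*pi/7))*conj(1) + 1*(exp(6*I*pi/7))*conj(1) + 1*(exp(-6*I*pi/7))*conj(1) + 1*(exp(-4*I*pi/7))*conj(1) + 1*(exp(-2*I*pi/7))*conj(1)]
      = (1/7)[(1) + (exp(2*I*pi/7)) + (exp(4*I*pi/7)) + (exp(6*I*pi/7)) + (exp(-6*I*pi/7)) + (exp(-4*I*pi/7)) + (exp(-2*I*pi/7))] = 0/7 = 0
  <chi_3*chi_5, chi_1> = (1/7)[1*(1)*conj(1) + 1*(exp(2*I*pi/7))*conj(exp(2*I*pi/7)) + 1*(exp(4*I*pi/7))*conj(exp(4*I*pi/7)) + 1*(exp(6*I*pi/7))*conj(exp(6*I*pi/7)) + 1*(exp(-6*I*pi/7))*conj(exp(-6*I*pi/7)) + 1*(exp(-4*I*pi/7))*conj(exp(-4*I*pi/7)) + 1*(exp(-2*I*pi/7))*conj(exp(-2*I*pi/7))]
      = (1/7)[(1) + (1) + (1) + (1) + (1) + (1) + (1)] = 7/7 = 1
  <chi_3*chi_5, chi_2> = (1/7)[1*(1)*conj(1) + 1*(exp(2*I*pi/7))*conj(exp(4*I*pi/7)) + 1*(exp(4*I*pi/7))*conj(exp(-6*I*pi/7)) + 1*(exp(6*I*pi/7))*conj(exp(-2*I*pi/7)) + 1*(exp(-6*I*pi/7))*conj(exp(2*I*pi/7)) + 1*(exp(-4*I*pi/7))*conj(exp(6*I*pi/7)) + 1*(exp(-2*I*pi/7))*conj(exp(-4*I*pi/7))]
      = (1/7)[(1) + (exp(-2*I*pi/7)) + (exp(-4*I*pi/7)) + (exp(-6*I*pi/7)) + (exp(6*I*pi/7)) + (exp(4*I*pi/7)) + (exp(2*I*pi/7))] = 0/7 = 0
  <chi_3*chi_5, chi_3> = (1/7)[1*(1)*conj(1) + 1*(exp(2*I*pi/7))*conj(exp(6*I*pi/7)) + 1*(exp(4*I*pi/7))*conj(exp(-2*I*pi/7)) + 1*(exp(6*I*pi/7))*conj(exp(4*I*pi/7)) + 1*(exp(-6*I*pi/7))*conj(exp(-4*I*pi/7)) + 1*(exp(-4*I*pi/7))*conj(exp(2*I*pi/7)) + 1*(exp(-2*I*pi/7))*conj(exp(-6*I*pi/7))]
      = (1/7)[(1) + (exp(-4*I*pi/7)) + (exp(6*I*pi/7)) + (exp(2*I*pi/7)) + (exp(-2*I*pi/7)) + (exp(-6*I*pi/7)) + (exp(4*I*pi/7))] = 0/7 = 0
  <chi_3*chi_5, chi_4> = (1/7)[1*(1)*conj(1) + 1*(exp(2*I*pi/7))*conj(exp(-6*I*pi/7)) + 1*(exp(4*I*pi/7))*conj(exp(2*I*pi/7)) + 1*(exp(6*I*pi/7))*conj(exp(-4*I*pi/7)) + 1*(exp(-6*I*pi/7))*conj(exp(4*I*pi/7)) + 1*(exp(-4*I*pi/7))*conj(exp(-2*I*pi/7)) + 1*(exp(-2*I*pi/7))*conj(exp(6*I*pi/7))]
      = (1/7)[(1) + (exp(-6*I*pi/7)) + (exp(2*I*pi/7)) + (exp(-4*I*pi/7)) + (exp(4*I*pi/7)) + (exp(-2*I*pi/7)) + (exp(6*I*pi/7))] = 0/7 = 0
  <chi_3*chi_5, chi_5> = (1/7)[1*(1)*conj(1) + 1*(exp(2*I*pi/7))*conj(exp(-4*I*pi/7)) + 1*(exp(4*I*pi/7))*conj(exp(6*I*pi/7)) + 1*(exp(6*I*pi/7))*conj(exp(2*I*pi/7)) + 1*(exp(-6*I*pi/7))*conj(exp(-2*I*pi/7)) + 1*(exp(-4*I*pi/7))*conj(exp(-6*I*pi/7)) + 1*(exp(-2*I*pi/7))*conj(exp(4*I*pi/7))]
      = (1/7)[(1) + (exp(6*I*pi/7)) + (exp(-2*I*pi/7)) + (exp(4*I*pi/7)) + (exp(-4*I*pi/7)) + (exp(2*I*pi/7)) + (exp(-6*I*pi/7))] = 0/7 = 0
  <chi_3*chi_5, chi_6> = (1/7)[1*(1)*conj(1) + 1*(exp(2*I*pi/7))*conj(exp(-2*I*pi/7)) + 1*(exp(4*I*pi/7))*conj(exp(-4*I*pi/7)) + 1*(exp(6*I*pi/7))*conj(exp(-6*I*pi/7)) + 1*(exp(-6*I*pi/7))*conj(exp(6*I*pi/7)) + 1*(exp(-4*I*pi/7))*conj(exp(4*I*pi/7)) + 1*(exp(-2*I*pi/7))*conj(exp(2*I*pi/7))]
      = (1/7)[(1) + (exp(4*I*pi/7)) + (exp(-6*I*pi/7)) + (exp(-2*I*pi/7)) + (exp(2*I*pi/7)) + (exp(6*I*pi/7)) + (exp(-4*I*pi/7))] = 0/7 = 0
(Exp terms are combined using exp(i*s)*conj(exp(i*t)) = exp(i*(s-t)), and sums of them are collapsed using the identity that for every m > 1 the m distinct m-th roots of unity sum to 0, e.g. 1 + exp(2*I*pi/3) + exp(-2*I*pi/3) = 0.)
Hence the multiplicities are chi_1: 1. Dimension check: dim(chi_3)*dim(chi_5) = 1*1 = 1 and sum (mult * dim) = 1*1 = 1.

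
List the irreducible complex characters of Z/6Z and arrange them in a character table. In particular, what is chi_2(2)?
Character table of Z/6Z (irreps indexed chi_0,...,chi_5 with chi_k(m) = zeta_6^(k*m), zeta_6 = exp(2*pi*i/6)):
  irrep \ class  {0} (size 1)  {1} (size 1)    {2} (size 1)    {3} (size 1)  {4} (size 1)    {5} (size 1)  
  chi_0          1             1               1               1             1               1             
  chi_1          1             exp(I*pi/3)     exp(2*I*pi/3)   -1            exp(-2*I*pi/3)  exp(-I*pi/3)  
  chi_2          1             exp(2*I*pi/3)   exp(-2*I*pi/3)  1             exp(2*I*pi/3)   exp(-2*I*pi/3)
  chi_3          1             -1              1               -1            1               -1            
  chi_4          1             exp(-2*I*pi/3)  exp(2*I*pi/3)   1             exp(-2*I*pi/3)  exp(2*I*pi/3) 
  chi_5          1             exp(-I*pi/3)    exp(-2*I*pi/3)  -1            exp(2*I*pi/3)   exp(I*pi/3)   

Spot check: chi_2(2) = zeta_6^(2*2) = zeta_6^4 = exp(-2*I*pi/3).

Derivation: Z/6Z is abelian, so all 6 irreducible complex representations are 1-dimensional. They are given by chi_k(m) = zeta_6^(k*m) for k = 0,...,5. Row orthogonality: sum_m chi_k(m) conj(chi_l(m)) = 6 * [k = l].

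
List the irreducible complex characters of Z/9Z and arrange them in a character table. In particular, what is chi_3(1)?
Character table of Z/9Z (irreps indexed chi_0,...,chi_8 with chi_k(m) = zeta_9^(k*m), zeta_9 = exp(2*pi*i/9)):
  irrep \ class  {0} (size 1)  {1} (size 1)    {2} (size 1)    {3} (size 1)    {4} (size 1)    {5} (size 1)    {6} (size 1)    {7} (size 1)    {8} (size 1)  
  chi_0          1             1               1               1               1               1               1               1               1             
  chi_1          1             exp(2*I*pi/9)   exp(4*I*pi/9)   exp(2*I*pi/3)   exp(8*I*pi/9)   exp(-8*I*pi/9)  exp(-2*I*pi/3)  exp(-4*I*pi/9)  exp(-2*I*pi/9)
  chi_2          1             exp(4*I*pi/9)   exp(8*I*pi/9)   exp(-2*I*pi/3)  exp(-2*I*pi/9)  exp(2*I*pi/9)   exp(2*I*pi/3)   exp(-8*I*pi/9)  exp(-4*I*pi/9)
  chi_3          1             exp(2*I*pi/3)   exp(-2*I*pi/3)  1               exp(2*I*pi/3)   exp(-2*I*pi/3)  1               exp(2*I*pi/3)   exp(-2*I*pi/3)
  chi_4          1             exp(8*I*pi/9)   exp(-2*I*pi/9)  exp(2*I*pi/3)   exp(-4*I*pi/9)  exp(4*I*pi/9)   exp(-2*I*pi/3)  exp(2*I*pi/9)   exp(-8*I*pi/9)
  chi_5          1             exp(-8*I*pi/9)  exp(2*I*pi/9)   exp(-2*I*pi/3)  exp(4*I*pi/9)   exp(-4*I*pi/9)  exp(2*I*pi/3)   exp(-2*I*pi/9)  exp(8*I*pi/9) 
  chi_6          1             exp(-2*I*pi/3)  exp(2*I*pi/3)   1               exp(-2*I*pi/3)  exp(2*I*pi/3)   1               exp(-2*I*pi/3)  exp(2*I*pi/3) 
  chi_7          1             exp(-4*I*pi/9)  exp(-8*I*pi/9)  exp(2*I*pi/3)   exp(2*I*pi/9)   exp(-2*I*pi/9)  exp(-2*I*pi/3)  exp(8*I*pi/9)   exp(4*I*pi/9) 
  chi_8          1             exp(-2*I*pi/9)  exp(-4*I*pi/9)  exp(-2*I*pi/3)  exp(-8*I*pi/9)  exp(8*I*pi/9)   exp(2*I*pi/3)   exp(4*I*pi/9)   exp(2*I*pi/9) 

Spot check: chi_3(1) = zeta_9^(3*1) = zeta_9^3 = exp(2*I*pi/3).

Solution. Z/9Z is abelian, so all 9 irreducible complex representations are 1-dimensional. They are given by chi_k(m) = zeta_9^(k*m) for k = 0,...,8. Row orthogonality: sum_m chi_k(m) conj(chi_l(m)) = 9 * [k = l].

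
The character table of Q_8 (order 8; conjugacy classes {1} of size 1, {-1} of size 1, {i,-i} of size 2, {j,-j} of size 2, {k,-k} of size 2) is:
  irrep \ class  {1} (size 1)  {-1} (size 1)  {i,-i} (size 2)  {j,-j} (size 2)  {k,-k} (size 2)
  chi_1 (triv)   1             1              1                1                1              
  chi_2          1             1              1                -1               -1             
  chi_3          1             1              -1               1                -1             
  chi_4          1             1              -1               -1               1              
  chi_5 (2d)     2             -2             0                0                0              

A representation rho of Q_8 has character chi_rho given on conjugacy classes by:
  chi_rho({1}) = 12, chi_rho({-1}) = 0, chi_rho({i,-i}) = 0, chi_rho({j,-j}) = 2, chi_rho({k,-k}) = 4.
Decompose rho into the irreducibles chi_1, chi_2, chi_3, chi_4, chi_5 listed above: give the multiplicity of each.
Multiplicities: chi_1: 3, chi_2: 0, chi_3: 1, chi_4: 2, chi_5: 3.

Explanation: Use <chi_rho, chi> = (1/|G|) sum_C |C| * chi_rho(C) * conj(chi(C)) with |G| = 8 for each irreducible chi in the table:
  <chi_rho, chi_1> = (1/8)[1*(12)*conj(1) + 1*(0)*conj(1) + 2*(0)*conj(1) + 2*(2)*conj(1) + 2*(4)*conj(1)]
      = (1/8)[(12) + (0) + (0) + (4) + (8)] = 24/8 = 3
  <chi_rho, chi_2> = (1/8)[1*(12)*conj(1) + 1*(0)*conj(1) + 2*(0)*conj(1) + 2*(2)*conj(-1) + 2*(4)*conj(-1)]
      = (1/8)[(12) + (0) + (0) + (-4) + (-8)] = 0/8 = 0
  <chi_rho, chi_3> = (1/8)[1*(12)*conj(1) + 1*(0)*conj(1) + 2*(0)*conj(-1) + 2*(2)*conj(1) + 2*(4)*conj(-1)]
      = (1/8)[(12) + (0) + (0) + (4) + (-8)] = 8/8 = 1
  <chi_rho, chi_4> = (1/8)[1*(12)*conj(1) + 1*(0)*conj(1) + 2*(0)*conj(-1) + 2*(2)*conj(-1) + 2*(4)*conj(1)]
      = (1/8)[(12) + (0) + (0) + (-4) + (8)] = 16/8 = 2
  <chi_rho, chi_5> = (1/8)[1*(12)*conj(2) + 1*(0)*conj(-2) + 2*(0)*conj(0) + 2*(2)*conj(0) + 2*(4)*conj(0)]
      = (1/8)[(24) + (0) + (0) + (0) + (0)] = 24/8 = 3
Dimension check: dim(rho) = sum (mult * dim) = 3*1 + 0*1 + 1*1 + 2*1 + 3*2 = 12 = chi_rho(e) = 12.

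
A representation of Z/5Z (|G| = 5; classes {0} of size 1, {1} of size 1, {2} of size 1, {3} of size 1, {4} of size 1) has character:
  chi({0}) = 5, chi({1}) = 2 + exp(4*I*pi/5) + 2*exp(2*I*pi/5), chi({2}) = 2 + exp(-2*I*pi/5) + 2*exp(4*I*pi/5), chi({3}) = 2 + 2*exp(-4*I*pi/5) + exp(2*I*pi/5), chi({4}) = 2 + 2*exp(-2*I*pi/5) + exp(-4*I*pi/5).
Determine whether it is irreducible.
Not irreducible (reducible): <chi, chi> = 9 > 1.

Details: <chi, chi> = (1/|G|) sum_C |C| * |chi(C)|^2 = (1/5)[1*|5|^2 + 1*|2 + exp(4*I*pi/5) + 2*exp(2*I*pi/5)|^2 + 1*|2 + exp(-2*I*pi/5) + 2*exp(4*I*pi/5)|^2 + 1*|2 + 2*exp(-4*I*pi/5) + exp(2*I*pi/5)|^2 + 1*|2 + 2*exp(-2*I*pi/5) + exp(-4*I*pi/5)|^2]
  = (1/5)[(25) + (9 + 6*exp(-2*I*pi/5) + 2*exp(-4*I*pi/5) + 2*exp(4*I*pi/5) + 6*exp(2*I*pi/5)) + (9 + 6*exp(-4*I*pi/5) + 2*exp(-2*I*pi/5) + 2*exp(2*I*pi/5) + 6*exp(4*I*pi/5)) + (9 + 6*exp(-4*I*pi/5) + 2*exp(-2*I*pi/5) + 2*exp(2*I*pi/5) + 6*exp(4*I*pi/5)) + (9 + 6*exp(-2*I*pi/5) + 2*exp(-4*I*pi/5) + 2*exp(4*I*pi/5) + 6*exp(2*I*pi/5))] = 45/5 = 9.
(Exp terms are combined using exp(i*s)*conj(exp(i*t)) = exp(i*(s-t)), and sums of them are collapsed using the identity that for every m > 1 the m distinct m-th roots of unity sum to 0, e.g. 1 + exp(2*I*pi/3) + exp(-2*I*pi/3) = 0.)
A character is irreducible iff <chi, chi> = 1, so this representation is reducible.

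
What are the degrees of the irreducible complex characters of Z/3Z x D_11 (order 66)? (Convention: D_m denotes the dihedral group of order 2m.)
Dimensions: 1, 1, 1, 1, 1, 1, 2, 2, 2, 2, 2, 2, 2, 2, 2, 2, 2, 2, 2, 2, 2

Solution. There are 21 irreducibles (= number of conjugacy classes). Their dimensions d_i satisfy sum d_i^2 = |G| = 66: 1 + 1 + 1 + 1 + 1 + 1 + 4 + 4 + 4 + 4 + 4 + 4 + 4 + 4 + 4 + 4 + 4 + 4 + 4 + 4 + 4 = 66. (For the product with Z/3Z: each of the 3 1-dim characters of Z/3Z tensors with each irrep of D_11, giving 3 copies of each D_11-dimension.)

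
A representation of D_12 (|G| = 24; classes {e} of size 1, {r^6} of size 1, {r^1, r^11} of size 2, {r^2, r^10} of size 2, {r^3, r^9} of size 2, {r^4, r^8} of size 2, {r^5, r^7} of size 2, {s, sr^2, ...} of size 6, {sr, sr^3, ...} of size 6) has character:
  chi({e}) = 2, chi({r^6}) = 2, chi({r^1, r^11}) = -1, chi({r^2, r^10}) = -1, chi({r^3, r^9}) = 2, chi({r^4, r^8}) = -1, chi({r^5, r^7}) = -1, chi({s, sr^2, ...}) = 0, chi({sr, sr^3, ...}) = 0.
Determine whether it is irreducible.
Irreducible: <chi, chi> = 1.

Solution. <chi, chi> = (1/|G|) sum_C |C| * |chi(C)|^2 = (1/24)[1*|2|^2 + 1*|2|^2 + 2*|-1|^2 + 2*|-1|^2 + 2*|2|^2 + 2*|-1|^2 + 2*|-1|^2 + 6*|0|^2 + 6*|0|^2]
  = (1/24)[(4) + (4) + (2) + (2) + (8) + (2) + (2) + (0) + (0)] = 24/24 = 1.
A character is irreducible iff <chi, chi> = 1, so this representation is irreducible.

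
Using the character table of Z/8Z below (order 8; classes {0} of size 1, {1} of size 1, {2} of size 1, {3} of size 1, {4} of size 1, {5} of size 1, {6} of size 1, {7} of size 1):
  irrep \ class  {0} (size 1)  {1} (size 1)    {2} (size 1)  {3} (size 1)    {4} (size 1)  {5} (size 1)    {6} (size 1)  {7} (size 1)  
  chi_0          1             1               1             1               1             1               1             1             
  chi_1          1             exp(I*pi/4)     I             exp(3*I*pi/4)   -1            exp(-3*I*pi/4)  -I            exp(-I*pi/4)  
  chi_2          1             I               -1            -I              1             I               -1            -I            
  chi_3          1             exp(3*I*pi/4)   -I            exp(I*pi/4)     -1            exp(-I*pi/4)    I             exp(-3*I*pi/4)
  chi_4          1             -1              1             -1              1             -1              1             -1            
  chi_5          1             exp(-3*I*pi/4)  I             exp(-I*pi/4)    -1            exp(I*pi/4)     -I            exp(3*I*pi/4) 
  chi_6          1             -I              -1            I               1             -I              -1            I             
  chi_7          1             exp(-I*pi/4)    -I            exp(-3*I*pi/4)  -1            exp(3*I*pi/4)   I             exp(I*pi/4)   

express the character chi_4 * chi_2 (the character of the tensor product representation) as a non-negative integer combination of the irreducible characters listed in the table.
chi_4 tensor chi_2 = chi_6 (all other irreducibles have multiplicity 0).

The character of a tensor product is the pointwise product (chi_4 * chi_2)(C) = chi_4(C) * chi_2(C):
  {0}: (1)*(1), {1}: (-1)*(I), {2}: (1)*(-1), {3}: (-1)*(-I), {4}: (1)*(1), {5}: (-1)*(I), {6}: (1)*(-1), {7}: (-1)*(-I)
so (chi_4 * chi_2) takes values
  {0} -> 1, {1} -> -I, {2} -> -1, {3} -> I, {4} -> 1, {5} -> -I, {6} -> -1, {7} -> I.
Now take the inner product of this character with each irreducible chi from the table, <chi_4*chi_2, chi> = (1/8) sum_C |C| (chi_4*chi_2)(C) conj(chi(C)):
  <chi_4*chi_2, chi_0> = (1/8)[1*(1)*conj(1) + 1*(-I)*conj(1) + 1*(-1)*conj(1) + 1*(I)*conj(1) + 1*(1)*conj(1) + 1*(-I)*conj(1) + 1*(-1)*conj(1) + 1*(I)*conj(1)]
      = (1/8)[(1) + (-I) + (-1) + (I) + (1) + (-I) + (-1) + (I)] = 0/8 = 0
  <chi_4*chi_2, chi_1> = (1/8)[1*(1)*conj(1) + 1*(-I)*conj(exp(I*pi/4)) + 1*(-1)*conj(I) + 1*(I)*conj(exp(3*I*pi/4)) + 1*(1)*conj(-1) + 1*(-I)*conj(exp(-3*I*pi/4)) + 1*(-1)*conj(-I) + 1*(I)*conj(exp(-I*pi/4))]
      = (1/8)[(1) + (-exp(I*pi/4)) + (I) + (exp(-I*pi/4)) + (-1) + (-exp(-3*I*pi/4)) + (-I) + (exp(3*I*pi/4))] = 0/8 = 0
  <chi_4*chi_2, chi_2> = (1/8)[1*(1)*conj(1) + 1*(-I)*conj(I) + 1*(-1)*conj(-1) + 1*(I)*conj(-I) + 1*(1)*conj(1) + 1*(-I)*conj(I) + 1*(-1)*conj(-1) + 1*(I)*conj(-I)]
      = (1/8)[(1) + (-1) + (1) + (-1) + (1) + (-1) + (1) + (-1)] = 0/8 = 0
  <chi_4*chi_2, chi_3> = (1/8)[1*(1)*conj(1) + 1*(-I)*conj(exp(3*I*pi/4)) + 1*(-1)*conj(-I) + 1*(I)*conj(exp(I*pi/4)) + 1*(1)*conj(-1) + 1*(-I)*conj(exp(-I*pi/4)) + 1*(-1)*conj(I) + 1*(I)*conj(exp(-3*I*pi/4))]
      = (1/8)[(1) + (-exp(-I*pi/4)) + (-I) + (exp(I*pi/4)) + (-1) + (-exp(3*I*pi/4)) + (I) + (exp(-3*I*pi/4))] = 0/8 = 0
  <chi_4*chi_2, chi_4> = (1/8)[1*(1)*conj(1) + 1*(-I)*conj(-1) + 1*(-1)*conj(1) + 1*(I)*conj(-1) + 1*(1)*conj(1) + 1*(-I)*conj(-1) + 1*(-1)*conj(1) + 1*(I)*conj(-1)]
      = (1/8)[(1) + (I) + (-1) + (-I) + (1) + (I) + (-1) + (-I)] = 0/8 = 0
  <chi_4*chi_2, chi_5> = (1/8)[1*(1)*conj(1) + 1*(-I)*conj(exp(-3*I*pi/4)) + 1*(-1)*conj(I) + 1*(I)*conj(exp(-I*pi/4)) + 1*(1)*conj(-1) + 1*(-I)*conj(exp(I*pi/4)) + 1*(-1)*conj(-I) + 1*(I)*conj(exp(3*I*pi/4))]
      = (1/8)[(1) + (-exp(-3*I*pi/4)) + (I) + (exp(3*I*pi/4)) + (-1) + (-exp(I*pi/4)) + (-I) + (exp(-I*pi/4))] = 0/8 = 0
  <chi_4*chi_2, chi_6> = (1/8)[1*(1)*conj(1) + 1*(-I)*conj(-I) + 1*(-1)*conj(-1) + 1*(I)*conj(I) + 1*(1)*conj(1) + 1*(-I)*conj(-I) + 1*(-1)*conj(-1) + 1*(I)*conj(I)]
      = (1/8)[(1) + (1) + (1) + (1) + (1) + (1) + (1) + (1)] = 8/8 = 1
  <chi_4*chi_2, chi_7> = (1/8)[1*(1)*conj(1) + 1*(-I)*conj(exp(-I*pi/4)) + 1*(-1)*conj(-I) + 1*(I)*conj(exp(-3*I*pi/4)) + 1*(1)*conj(-1) + 1*(-I)*conj(exp(3*I*pi/4)) + 1*(-1)*conj(I) + 1*(I)*conj(exp(I*pi/4))]
      = (1/8)[(1) + (-exp(3*I*pi/4)) + (-I) + (exp(-3*I*pi/4)) + (-1) + (-exp(-I*pi/4)) + (I) + (exp(I*pi/4))] = 0/8 = 0
(Exp terms are combined using exp(i*s)*conj(exp(i*t)) = exp(i*(s-t)), and sums of them are collapsed using the identity that for every m > 1 the m distinct m-th roots of unity sum to 0, e.g. 1 + exp(2*I*pi/3) + exp(-2*I*pi/3) = 0.)
Hence the multiplicities are chi_6: 1. Dimension check: dim(chi_4)*dim(chi_2) = 1*1 = 1 and sum (mult * dim) = 1*1 = 1.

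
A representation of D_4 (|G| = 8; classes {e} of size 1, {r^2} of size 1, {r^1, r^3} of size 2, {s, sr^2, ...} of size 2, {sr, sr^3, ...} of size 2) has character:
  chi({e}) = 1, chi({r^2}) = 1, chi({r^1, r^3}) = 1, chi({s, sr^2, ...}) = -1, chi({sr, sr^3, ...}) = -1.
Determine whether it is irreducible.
Irreducible: <chi, chi> = 1.

<chi, chi> = (1/|G|) sum_C |C| * |chi(C)|^2 = (1/8)[1*|1|^2 + 1*|1|^2 + 2*|1|^2 + 2*|-1|^2 + 2*|-1|^2]
  = (1/8)[(1) + (1) + (2) + (2) + (2)] = 8/8 = 1.
A character is irreducible iff <chi, chi> = 1, so this representation is irreducible.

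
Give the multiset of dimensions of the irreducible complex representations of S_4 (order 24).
Dimensions: 1, 1, 2, 3, 3

Proof sketch: There are 5 irreducibles (= number of conjugacy classes). Their dimensions d_i satisfy sum d_i^2 = |G| = 24: 1 + 1 + 4 + 9 + 9 = 24.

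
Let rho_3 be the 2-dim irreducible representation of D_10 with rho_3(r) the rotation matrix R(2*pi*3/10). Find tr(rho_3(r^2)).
chi_{rho_3}(r^2) = 2*cos(2*pi*3*2/10) = -sqrt(5)/2 - 1/2

Solution. rho_3(r^2) is rotation by angle 2*pi*3*2/10, whose trace is 2*cos(2*pi*3*2/10) = -sqrt(5)/2 - 1/2.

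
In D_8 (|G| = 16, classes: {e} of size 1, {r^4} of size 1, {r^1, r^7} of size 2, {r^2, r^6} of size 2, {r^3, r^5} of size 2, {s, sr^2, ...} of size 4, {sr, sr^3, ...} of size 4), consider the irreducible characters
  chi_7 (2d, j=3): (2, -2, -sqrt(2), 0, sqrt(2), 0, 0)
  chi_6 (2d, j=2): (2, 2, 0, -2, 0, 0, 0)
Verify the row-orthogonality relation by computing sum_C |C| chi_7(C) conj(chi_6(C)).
Sum = 0; so <chi_7, chi_6> = 0 (distinct irreducibles are orthogonal).

Proof sketch: Compute term by term over conjugacy classes (|C| * chi_7(C) * conj(chi_6(C))):
  1*(2)*conj(2) + 1*(-2)*conj(2) + 2*(-sqrt(2))*conj(0) + 2*(0)*conj(-2) + 2*(sqrt(2))*conj(0) + 4*(0)*conj(0) + 4*(0)*conj(0)
  = (4) + (-4) + (0) + (0) + (0) + (0) + (0)
  = 0.
Dividing by |G| = 16 gives 0/16 = 0, matching the row-orthogonality relation <chi_7, chi_6> = [chi_7 = chi_6].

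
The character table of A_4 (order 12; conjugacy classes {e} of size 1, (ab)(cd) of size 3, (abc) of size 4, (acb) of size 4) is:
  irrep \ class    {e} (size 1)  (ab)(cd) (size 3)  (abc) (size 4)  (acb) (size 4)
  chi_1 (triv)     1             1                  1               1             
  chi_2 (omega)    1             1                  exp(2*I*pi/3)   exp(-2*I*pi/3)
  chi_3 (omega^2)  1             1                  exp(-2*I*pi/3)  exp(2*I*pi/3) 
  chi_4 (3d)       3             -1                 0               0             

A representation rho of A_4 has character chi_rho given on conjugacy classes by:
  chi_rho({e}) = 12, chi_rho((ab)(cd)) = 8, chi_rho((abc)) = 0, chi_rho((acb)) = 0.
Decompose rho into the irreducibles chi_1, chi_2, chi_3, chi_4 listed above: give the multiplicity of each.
Multiplicities: chi_1: 3, chi_2: 3, chi_3: 3, chi_4: 1.

Solution. Use <chi_rho, chi> = (1/|G|) sum_C |C| * chi_rho(C) * conj(chi(C)) with |G| = 12 for each irreducible chi in the table:
  <chi_rho, chi_1> = (1/12)[1*(12)*conj(1) + 3*(8)*conj(1) + 4*(0)*conj(1) + 4*(0)*conj(1)]
      = (1/12)[(12) + (24) + (0) + (0)] = 36/12 = 3
  <chi_rho, chi_2> = (1/12)[1*(12)*conj(1) + 3*(8)*conj(1) + 4*(0)*conj(exp(2*I*pi/3)) + 4*(0)*conj(exp(-2*I*pi/3))]
      = (1/12)[(12) + (24) + (0) + (0)] = 36/12 = 3
  <chi_rho, chi_3> = (1/12)[1*(12)*conj(1) + 3*(8)*conj(1) + 4*(0)*conj(exp(-2*I*pi/3)) + 4*(0)*conj(exp(2*I*pi/3))]
      = (1/12)[(12) + (24) + (0) + (0)] = 36/12 = 3
  <chi_rho, chi_4> = (1/12)[1*(12)*conj(3) + 3*(8)*conj(-1) + 4*(0)*conj(0) + 4*(0)*conj(0)]
      = (1/12)[(36) + (-24) + (0) + (0)] = 12/12 = 1
(Exp terms are combined using exp(i*s)*conj(exp(i*t)) = exp(i*(s-t)), and sums of them are collapsed using the identity that for every m > 1 the m distinct m-th roots of unity sum to 0, e.g. 1 + exp(2*I*pi/3) + exp(-2*I*pi/3) = 0.)
Dimension check: dim(rho) = sum (mult * dim) = 3*1 + 3*1 + 3*1 + 1*3 = 12 = chi_rho(e) = 12.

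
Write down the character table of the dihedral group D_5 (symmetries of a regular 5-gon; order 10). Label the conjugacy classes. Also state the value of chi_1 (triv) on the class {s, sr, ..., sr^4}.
Conjugacy classes: {e} of size 1, {r^1, r^4} of size 2, {r^2, r^3} of size 2, {s, sr, ..., sr^4} of size 5.
Character table:
  irrep \ class              {e} (size 1)  {r^1, r^4} (size 2)  {r^2, r^3} (size 2)  {s, sr, ..., sr^4} (size 5)
  chi_1 (triv)               1             1                    1                    1                          
  chi_2 (sign: r->1, s->-1)  1             1                    1                    -1                         
  chi_3 (2d, j=1)            2             -1/2 + sqrt(5)/2     -sqrt(5)/2 - 1/2     0                          
  chi_4 (2d, j=2)            2             -sqrt(5)/2 - 1/2     -1/2 + sqrt(5)/2     0                          

Spot check: chi_1 (triv) on {s, sr, ..., sr^4} = 1.

D_5 has order 2*5 = 10 with 4 conjugacy classes, hence 4 irreducibles. Sum of squared dims 1 + 1 + 4 + 4 = 10 = |G|. Linear characters come from the abelianisation; the 2-dimensional irreps have character r^k -> 2*cos(2*pi*j*k/5), reflections -> 0.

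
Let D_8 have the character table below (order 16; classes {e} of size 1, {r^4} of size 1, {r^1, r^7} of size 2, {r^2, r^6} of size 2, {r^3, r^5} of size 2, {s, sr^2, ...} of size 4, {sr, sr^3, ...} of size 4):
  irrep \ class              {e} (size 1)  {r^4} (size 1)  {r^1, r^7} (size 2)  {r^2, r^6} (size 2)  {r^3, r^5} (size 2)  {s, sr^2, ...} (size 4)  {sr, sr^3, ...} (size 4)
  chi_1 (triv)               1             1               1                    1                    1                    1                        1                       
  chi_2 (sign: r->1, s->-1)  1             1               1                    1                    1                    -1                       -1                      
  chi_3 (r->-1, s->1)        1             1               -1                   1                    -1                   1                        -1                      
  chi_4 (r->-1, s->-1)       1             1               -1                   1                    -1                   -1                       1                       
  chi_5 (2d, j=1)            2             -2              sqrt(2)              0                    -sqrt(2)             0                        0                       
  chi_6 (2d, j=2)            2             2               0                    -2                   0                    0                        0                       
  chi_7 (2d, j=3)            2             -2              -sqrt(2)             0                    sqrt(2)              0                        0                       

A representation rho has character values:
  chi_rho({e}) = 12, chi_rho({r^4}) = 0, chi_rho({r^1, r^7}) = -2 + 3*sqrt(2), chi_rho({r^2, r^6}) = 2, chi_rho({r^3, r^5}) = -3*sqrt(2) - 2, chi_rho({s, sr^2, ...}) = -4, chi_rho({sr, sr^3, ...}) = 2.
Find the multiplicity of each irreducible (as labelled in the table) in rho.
Multiplicities: chi_1: 0, chi_2: 1, chi_3: 0, chi_4: 3, chi_5: 3, chi_6: 1, chi_7: 0.

Details: Use <chi_rho, chi> = (1/|G|) sum_C |C| * chi_rho(C) * conj(chi(C)) with |G| = 16 for each irreducible chi in the table:
  <chi_rho, chi_1> = (1/16)[1*(12)*conj(1) + 1*(0)*conj(1) + 2*(-2 + 3*sqrt(2))*conj(1) + 2*(2)*conj(1) + 2*(-3*sqrt(2) - 2)*conj(1) + 4*(-4)*conj(1) + 4*(2)*conj(1)]
      = (1/16)[(12) + (0) + (-4 + 6*sqrt(2)) + (4) + (-6*sqrt(2) - 4) + (-16) + (8)] = 0/16 = 0
  <chi_rho, chi_2> = (1/16)[1*(12)*conj(1) + 1*(0)*conj(1) + 2*(-2 + 3*sqrt(2))*conj(1) + 2*(2)*conj(1) + 2*(-3*sqrt(2) - 2)*conj(1) + 4*(-4)*conj(-1) + 4*(2)*conj(-1)]
      = (1/16)[(12) + (0) + (-4 + 6*sqrt(2)) + (4) + (-6*sqrt(2) - 4) + (16) + (-8)] = 16/16 = 1
  <chi_rho, chi_3> = (1/16)[1*(12)*conj(1) + 1*(0)*conj(1) + 2*(-2 + 3*sqrt(2))*conj(-1) + 2*(2)*conj(1) + 2*(-3*sqrt(2) - 2)*conj(-1) + 4*(-4)*conj(1) + 4*(2)*conj(-1)]
      = (1/16)[(12) + (0) + (4 - 6*sqrt(2)) + (4) + (4 + 6*sqrt(2)) + (-16) + (-8)] = 0/16 = 0
  <chi_rho, chi_4> = (1/16)[1*(12)*conj(1) + 1*(0)*conj(1) + 2*(-2 + 3*sqrt(2))*conj(-1) + 2*(2)*conj(1) + 2*(-3*sqrt(2) - 2)*conj(-1) + 4*(-4)*conj(-1) + 4*(2)*conj(1)]
      = (1/16)[(12) + (0) + (4 - 6*sqrt(2)) + (4) + (4 + 6*sqrt(2)) + (16) + (8)] = 48/16 = 3
  <chi_rho, chi_5> = (1/16)[1*(12)*conj(2) + 1*(0)*conj(-2) + 2*(-2 + 3*sqrt(2))*conj(sqrt(2)) + 2*(2)*conj(0) + 2*(-3*sqrt(2) - 2)*conj(-sqrt(2)) + 4*(-4)*conj(0) + 4*(2)*conj(0)]
      = (1/16)[(24) + (0) + (12 - 4*sqrt(2)) + (0) + (4*sqrt(2) + 12) + (0) + (0)] = 48/16 = 3
  <chi_rho, chi_6> = (1/16)[1*(12)*conj(2) + 1*(0)*conj(2) + 2*(-2 + 3*sqrt(2))*conj(0) + 2*(2)*conj(-2) + 2*(-3*sqrt(2) - 2)*conj(0) + 4*(-4)*conj(0) + 4*(2)*conj(0)]
      = (1/16)[(24) + (0) + (0) + (-8) + (0) + (0) + (0)] = 16/16 = 1
  <chi_rho, chi_7> = (1/16)[1*(12)*conj(2) + 1*(0)*conj(-2) + 2*(-2 + 3*sqrt(2))*conj(-sqrt(2)) + 2*(2)*conj(0) + 2*(-3*sqrt(2) - 2)*conj(sqrt(2)) + 4*(-4)*conj(0) + 4*(2)*conj(0)]
      = (1/16)[(24) + (0) + (-12 + 4*sqrt(2)) + (0) + (-12 - 4*sqrt(2)) + (0) + (0)] = 0/16 = 0
Dimension check: dim(rho) = sum (mult * dim) = 0*1 + 1*1 + 0*1 + 3*1 + 3*2 + 1*2 + 0*2 = 12 = chi_rho(e) = 12.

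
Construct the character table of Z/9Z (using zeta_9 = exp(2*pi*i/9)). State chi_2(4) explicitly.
Character table of Z/9Z (irreps indexed chi_0,...,chi_8 with chi_k(m) = zeta_9^(k*m), zeta_9 = exp(2*pi*i/9)):
  irrep \ class  {0} (size 1)  {1} (size 1)    {2} (size 1)    {3} (size 1)    {4} (size 1)    {5} (size 1)    {6} (size 1)    {7} (size 1)    {8} (size 1)  
  chi_0          1             1               1               1               1               1               1               1               1             
  chi_1          1             exp(2*I*pi/9)   exp(4*I*pi/9)   exp(2*I*pi/3)   exp(8*I*pi/9)   exp(-8*I*pi/9)  exp(-2*I*pi/3)  exp(-4*I*pi/9)  exp(-2*I*pi/9)
  chi_2          1             exp(4*I*pi/9)   exp(8*I*pi/9)   exp(-2*I*pi/3)  exp(-2*I*pi/9)  exp(2*I*pi/9)   exp(2*I*pi/3)   exp(-8*I*pi/9)  exp(-4*I*pi/9)
  chi_3          1             exp(2*I*pi/3)   exp(-2*I*pi/3)  1               exp(2*I*pi/3)   exp(-2*I*pi/3)  1               exp(2*I*pi/3)   exp(-2*I*pi/3)
  chi_4          1             exp(8*I*pi/9)   exp(-2*I*pi/9)  exp(2*I*pi/3)   exp(-4*I*pi/9)  exp(4*I*pi/9)   exp(-2*I*pi/3)  exp(2*I*pi/9)   exp(-8*I*pi/9)
  chi_5          1             exp(-8*I*pi/9)  exp(2*I*pi/9)   exp(-2*I*pi/3)  exp(4*I*pi/9)   exp(-4*I*pi/9)  exp(2*I*pi/3)   exp(-2*I*pi/9)  exp(8*I*pi/9) 
  chi_6          1             exp(-2*I*pi/3)  exp(2*I*pi/3)   1               exp(-2*I*pi/3)  exp(2*I*pi/3)   1               exp(-2*I*pi/3)  exp(2*I*pi/3) 
  chi_7          1             exp(-4*I*pi/9)  exp(-8*I*pi/9)  exp(2*I*pi/3)   exp(2*I*pi/9)   exp(-2*I*pi/9)  exp(-2*I*pi/3)  exp(8*I*pi/9)   exp(4*I*pi/9) 
  chi_8          1             exp(-2*I*pi/9)  exp(-4*I*pi/9)  exp(-2*I*pi/3)  exp(-8*I*pi/9)  exp(8*I*pi/9)   exp(2*I*pi/3)   exp(4*I*pi/9)   exp(2*I*pi/9) 

Spot check: chi_2(4) = zeta_9^(2*4) = zeta_9^8 = exp(-2*I*pi/9).

Working: Z/9Z is abelian, so all 9 irreducible complex representations are 1-dimensional. They are given by chi_k(m) = zeta_9^(k*m) for k = 0,...,8. Row orthogonality: sum_m chi_k(m) conj(chi_l(m)) = 9 * [k = l].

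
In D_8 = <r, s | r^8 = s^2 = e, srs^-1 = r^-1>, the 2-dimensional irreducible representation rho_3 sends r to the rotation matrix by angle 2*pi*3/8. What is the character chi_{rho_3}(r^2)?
chi_{rho_3}(r^2) = 2*cos(2*pi*3*2/8) = 0

Argument: rho_3(r^2) is rotation by angle 2*pi*3*2/8, whose trace is 2*cos(2*pi*3*2/8) = 0.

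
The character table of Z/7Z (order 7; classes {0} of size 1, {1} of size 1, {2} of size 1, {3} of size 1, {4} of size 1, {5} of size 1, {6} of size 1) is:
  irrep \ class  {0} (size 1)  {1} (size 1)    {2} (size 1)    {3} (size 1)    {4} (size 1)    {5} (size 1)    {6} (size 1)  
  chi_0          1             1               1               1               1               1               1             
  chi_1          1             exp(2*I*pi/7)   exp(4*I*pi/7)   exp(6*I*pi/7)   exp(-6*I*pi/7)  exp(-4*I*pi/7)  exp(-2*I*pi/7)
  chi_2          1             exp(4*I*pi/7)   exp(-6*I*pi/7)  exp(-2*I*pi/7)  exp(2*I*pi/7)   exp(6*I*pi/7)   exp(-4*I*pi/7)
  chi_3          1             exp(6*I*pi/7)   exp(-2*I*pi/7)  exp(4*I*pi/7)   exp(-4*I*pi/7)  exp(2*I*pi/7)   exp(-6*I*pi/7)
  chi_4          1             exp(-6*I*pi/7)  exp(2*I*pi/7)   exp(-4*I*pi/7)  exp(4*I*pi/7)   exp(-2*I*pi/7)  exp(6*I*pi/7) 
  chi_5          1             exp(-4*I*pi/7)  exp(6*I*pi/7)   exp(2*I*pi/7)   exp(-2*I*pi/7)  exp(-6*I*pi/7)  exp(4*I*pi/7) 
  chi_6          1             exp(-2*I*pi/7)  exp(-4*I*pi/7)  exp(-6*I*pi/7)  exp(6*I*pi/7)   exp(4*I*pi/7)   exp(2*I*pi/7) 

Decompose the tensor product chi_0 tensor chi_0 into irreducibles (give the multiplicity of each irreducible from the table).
chi_0 tensor chi_0 = chi_0 (all other irreducibles have multiplicity 0).

Proof sketch: The character of a tensor product is the pointwise product (chi_0 * chi_0)(C) = chi_0(C) * chi_0(C):
  {0}: (1)*(1), {1}: (1)*(1), {2}: (1)*(1), {3}: (1)*(1), {4}: (1)*(1), {5}: (1)*(1), {6}: (1)*(1)
so (chi_0 * chi_0) takes values
  {0} -> 1, {1} -> 1, {2} -> 1, {3} -> 1, {4} -> 1, {5} -> 1, {6} -> 1.
Now take the inner product of this character with each irreducible chi from the table, <chi_0*chi_0, chi> = (1/7) sum_C |C| (chi_0*chi_0)(C) conj(chi(C)):
  <chi_0*chi_0, chi_0> = (1/7)[1*(1)*conj(1) + 1*(1)*conj(1) + 1*(1)*conj(1) + 1*(1)*conj(1) + 1*(1)*conj(1) + 1*(1)*conj(1) + 1*(1)*conj(1)]
      = (1/7)[(1) + (1) + (1) + (1) + (1) + (1) + (1)] = 7/7 = 1
  <chi_0*chi_0, chi_1> = (1/7)[1*(1)*conj(1) + 1*(1)*conj(exp(2*I*pi/7)) + 1*(1)*conj(exp(4*I*pi/7)) + 1*(1)*conj(exp(6*I*pi/7)) + 1*(1)*conj(exp(-6*I*pi/7)) + 1*(1)*conj(exp(-4*I*pi/7)) + 1*(1)*conj(exp(-2*I*pi/7))]
      = (1/7)[(1) + (exp(-2*I*pi/7)) + (exp(-4*I*pi/7)) + (exp(-6*I*pi/7)) + (exp(6*I*pi/7)) + (exp(4*I*pi/7)) + (exp(2*I*pi/7))] = 0/7 = 0
  <chi_0*chi_0, chi_2> = (1/7)[1*(1)*conj(1) + 1*(1)*conj(exp(4*I*pi/7)) + 1*(1)*conj(exp(-6*I*pi/7)) + 1*(1)*conj(exp(-2*I*pi/7)) + 1*(1)*conj(exp(2*I*pi/7)) + 1*(1)*conj(exp(6*I*pi/7)) + 1*(1)*conj(exp(-4*I*pi/7))]
      = (1/7)[(1) + (exp(-4*I*pi/7)) + (exp(6*I*pi/7)) + (exp(2*I*pi/7)) + (exp(-2*I*pi/7)) + (exp(-6*I*pi/7)) + (exp(4*I*pi/7))] = 0/7 = 0
  <chi_0*chi_0, chi_3> = (1/7)[1*(1)*conj(1) + 1*(1)*conj(exp(6*I*pi/7)) + 1*(1)*conj(exp(-2*I*pi/7)) + 1*(1)*conj(exp(4*I*pi/7)) + 1*(1)*conj(exp(-4*I*pi/7)) + 1*(1)*conj(exp(2*I*pi/7)) + 1*(1)*conj(exp(-6*I*pi/7))]
      = (1/7)[(1) + (exp(-6*I*pi/7)) + (exp(2*I*pi/7)) + (exp(-4*I*pi/7)) + (exp(4*I*pi/7)) + (exp(-2*I*pi/7)) + (exp(6*I*pi/7))] = 0/7 = 0
  <chi_0*chi_0, chi_4> = (1/7)[1*(1)*conj(1) + 1*(1)*conj(exp(-6*I*pi/7)) + 1*(1)*conj(exp(2*I*pi/7)) + 1*(1)*conj(exp(-4*I*pi/7)) + 1*(1)*conj(exp(4*I*pi/7)) + 1*(1)*conj(exp(-2*I*pi/7)) + 1*(1)*conj(exp(6*I*pi/7))]
      = (1/7)[(1) + (exp(6*I*pi/7)) + (exp(-2*I*pi/7)) + (exp(4*I*pi/7)) + (exp(-4*I*pi/7)) + (exp(2*I*pi/7)) + (exp(-6*I*pi/7))] = 0/7 = 0
  <chi_0*chi_0, chi_5> = (1/7)[1*(1)*conj(1) + 1*(1)*conj(exp(-4*I*pi/7)) + 1*(1)*conj(exp(6*I*pi/7)) + 1*(1)*conj(exp(2*I*pi/7)) + 1*(1)*conj(exp(-2*I*pi/7)) + 1*(1)*conj(exp(-6*I*pi/7)) + 1*(1)*conj(exp(4*I*pi/7))]
      = (1/7)[(1) + (exp(4*I*pi/7)) + (exp(-6*I*pi/7)) + (exp(-2*I*pi/7)) + (exp(2*I*pi/7)) + (exp(6*I*pi/7)) + (exp(-4*I*pi/7))] = 0/7 = 0
  <chi_0*chi_0, chi_6> = (1/7)[1*(1)*conj(1) + 1*(1)*conj(exp(-2*I*pi/7)) + 1*(1)*conj(exp(-4*I*pi/7)) + 1*(1)*conj(exp(-6*I*pi/7)) + 1*(1)*conj(exp(6*I*pi/7)) + 1*(1)*conj(exp(4*I*pi/7)) + 1*(1)*conj(exp(2*I*pi/7))]
      = (1/7)[(1) + (exp(2*I*pi/7)) + (exp(4*I*pi/7)) + (exp(6*I*pi/7)) + (exp(-6*I*pi/7)) + (exp(-4*I*pi/7)) + (exp(-2*I*pi/7))] = 0/7 = 0
(Exp terms are combined using exp(i*s)*conj(exp(i*t)) = exp(i*(s-t)), and sums of them are collapsed using the identity that for every m > 1 the m distinct m-th roots of unity sum to 0, e.g. 1 + exp(2*I*pi/3) + exp(-2*I*pi/3) = 0.)
Hence the multiplicities are chi_0: 1. Dimension check: dim(chi_0)*dim(chi_0) = 1*1 = 1 and sum (mult * dim) = 1*1 = 1.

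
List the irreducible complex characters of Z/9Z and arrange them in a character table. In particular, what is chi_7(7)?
Character table of Z/9Z (irreps indexed chi_0,...,chi_8 with chi_k(m) = zeta_9^(k*m), zeta_9 = exp(2*pi*i/9)):
  irrep \ class  {0} (size 1)  {1} (size 1)    {2} (size 1)    {3} (size 1)    {4} (size 1)    {5} (size 1)    {6} (size 1)    {7} (size 1)    {8} (size 1)  
  chi_0          1             1               1               1               1               1               1               1               1             
  chi_1          1             exp(2*I*pi/9)   exp(4*I*pi/9)   exp(2*I*pi/3)   exp(8*I*pi/9)   exp(-8*I*pi/9)  exp(-2*I*pi/3)  exp(-4*I*pi/9)  exp(-2*I*pi/9)
  chi_2          1             exp(4*I*pi/9)   exp(8*I*pi/9)   exp(-2*I*pi/3)  exp(-2*I*pi/9)  exp(2*I*pi/9)   exp(2*I*pi/3)   exp(-8*I*pi/9)  exp(-4*I*pi/9)
  chi_3          1             exp(2*I*pi/3)   exp(-2*I*pi/3)  1               exp(2*I*pi/3)   exp(-2*I*pi/3)  1               exp(2*I*pi/3)   exp(-2*I*pi/3)
  chi_4          1             exp(8*I*pi/9)   exp(-2*I*pi/9)  exp(2*I*pi/3)   exp(-4*I*pi/9)  exp(4*I*pi/9)   exp(-2*I*pi/3)  exp(2*I*pi/9)   exp(-8*I*pi/9)
  chi_5          1             exp(-8*I*pi/9)  exp(2*I*pi/9)   exp(-2*I*pi/3)  exp(4*I*pi/9)   exp(-4*I*pi/9)  exp(2*I*pi/3)   exp(-2*I*pi/9)  exp(8*I*pi/9) 
  chi_6          1             exp(-2*I*pi/3)  exp(2*I*pi/3)   1               exp(-2*I*pi/3)  exp(2*I*pi/3)   1               exp(-2*I*pi/3)  exp(2*I*pi/3) 
  chi_7          1             exp(-4*I*pi/9)  exp(-8*I*pi/9)  exp(2*I*pi/3)   exp(2*I*pi/9)   exp(-2*I*pi/9)  exp(-2*I*pi/3)  exp(8*I*pi/9)   exp(4*I*pi/9) 
  chi_8          1             exp(-2*I*pi/9)  exp(-4*I*pi/9)  exp(-2*I*pi/3)  exp(-8*I*pi/9)  exp(8*I*pi/9)   exp(2*I*pi/3)   exp(4*I*pi/9)   exp(2*I*pi/9) 

Spot check: chi_7(7) = zeta_9^(7*7) = zeta_9^49 = exp(8*I*pi/9).

Details: Z/9Z is abelian, so all 9 irreducible complex representations are 1-dimensional. They are given by chi_k(m) = zeta_9^(k*m) for k = 0,...,8. Row orthogonality: sum_m chi_k(m) conj(chi_l(m)) = 9 * [k = l].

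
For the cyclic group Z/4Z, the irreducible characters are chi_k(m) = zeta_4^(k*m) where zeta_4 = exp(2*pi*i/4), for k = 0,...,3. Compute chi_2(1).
chi_2(1) = zeta_4^2 = -1

Details: chi_2(1) = zeta_4^(2*1) = zeta_4^2. Since zeta_4^4 = 1, this equals zeta_4^2 = exp(2*pi*i*2/4) = -1.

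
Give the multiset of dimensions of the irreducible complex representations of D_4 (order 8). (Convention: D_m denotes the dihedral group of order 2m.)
Dimensions: 1, 1, 1, 1, 2

Solution. There are 5 irreducibles (= number of conjugacy classes). Their dimensions d_i satisfy sum d_i^2 = |G| = 8: 1 + 1 + 1 + 1 + 4 = 8.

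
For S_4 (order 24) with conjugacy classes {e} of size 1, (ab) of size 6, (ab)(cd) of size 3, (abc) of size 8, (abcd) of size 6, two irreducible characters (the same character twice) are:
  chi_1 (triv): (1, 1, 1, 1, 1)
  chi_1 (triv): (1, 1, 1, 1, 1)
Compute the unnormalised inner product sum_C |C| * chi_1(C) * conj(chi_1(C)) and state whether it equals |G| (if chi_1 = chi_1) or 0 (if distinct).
Sum = 24 = |G| = 24; so <chi_1, chi_1> = 1 (norm-1 confirms irreducibility).

Why: Compute term by term over conjugacy classes (|C| * chi_1(C) * conj(chi_1(C))):
  1*(1)*conj(1) + 6*(1)*conj(1) + 3*(1)*conj(1) + 8*(1)*conj(1) + 6*(1)*conj(1)
  = (1) + (6) + (3) + (8) + (6)
  = 24.
Dividing by |G| = 24 gives 24/24 = 1, matching the row-orthogonality relation <chi_1, chi_1> = [chi_1 = chi_1].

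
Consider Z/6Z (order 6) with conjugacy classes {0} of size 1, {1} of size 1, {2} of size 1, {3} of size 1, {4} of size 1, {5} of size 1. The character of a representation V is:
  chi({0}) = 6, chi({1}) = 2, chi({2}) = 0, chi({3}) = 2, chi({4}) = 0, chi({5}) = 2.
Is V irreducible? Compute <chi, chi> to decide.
Not irreducible (reducible): <chi, chi> = 8 > 1.

Explanation: <chi, chi> = (1/|G|) sum_C |C| * |chi(C)|^2 = (1/6)[1*|6|^2 + 1*|2|^2 + 1*|0|^2 + 1*|2|^2 + 1*|0|^2 + 1*|2|^2]
  = (1/6)[(36) + (4) + (0) + (4) + (0) + (4)] = 48/6 = 8.
(Exp terms are combined using exp(i*s)*conj(exp(i*t)) = exp(i*(s-t)), and sums of them are collapsed using the identity that for every m > 1 the m distinct m-th roots of unity sum to 0, e.g. 1 + exp(2*I*pi/3) + exp(-2*I*pi/3) = 0.)
A character is irreducible iff <chi, chi> = 1, so this representation is reducible.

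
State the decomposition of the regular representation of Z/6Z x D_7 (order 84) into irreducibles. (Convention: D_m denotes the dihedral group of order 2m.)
Each irreducible V_i of dimension d_i appears with multiplicity d_i, i.e. rho_reg = (direct sum over all irreducibles V_i) d_i V_i. The irreducible dimensions for Z/6Z x D_7 are 1, 1, 1, 1, 1, 1, 1, 1, 1, 1, 1, 1, 2, 2, 2, 2, 2, 2, 2, 2, 2, 2, 2, 2, 2, 2, 2, 2, 2, 2: 12 irreducibles of dimension 1, each with multiplicity 1; 18 irreducibles of dimension 2, each with multiplicity 2. Total dimension 12*1*1 + 18*2*2 = 84 = |G|.

Why: General theorem: in the regular representation of a finite group G, each irreducible appears with multiplicity equal to its dimension. Check: dim(rho_reg) = sum d_i^2 = 1 + 1 + 1 + 1 + 1 + 1 + 1 + 1 + 1 + 1 + 1 + 1 + 4 + 4 + 4 + 4 + 4 + 4 + 4 + 4 + 4 + 4 + 4 + 4 + 4 + 4 + 4 + 4 + 4 + 4 = 84 = |G|.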